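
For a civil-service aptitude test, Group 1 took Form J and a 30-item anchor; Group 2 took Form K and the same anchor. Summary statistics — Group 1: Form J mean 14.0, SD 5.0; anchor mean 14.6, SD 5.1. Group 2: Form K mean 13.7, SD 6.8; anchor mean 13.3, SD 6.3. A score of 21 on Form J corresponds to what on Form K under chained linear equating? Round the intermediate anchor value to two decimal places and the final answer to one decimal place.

22.8

Form J → anchor (Group 1): v = (5.1/5.0)(21 − 14.0) + 14.6 = 21.74
anchor → Form K (Group 2): y = (6.8/6.3)(21.74 − 13.3) + 13.7 = 22.8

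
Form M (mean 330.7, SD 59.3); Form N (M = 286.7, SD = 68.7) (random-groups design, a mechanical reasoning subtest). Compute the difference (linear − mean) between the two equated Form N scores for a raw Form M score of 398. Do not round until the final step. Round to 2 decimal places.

10.67

Mean-equated: 398 + (286.7 − 330.7) = 354.00
Linear-equated: (68.7/59.3)(398 − 330.7) + 286.7 = 364.668
Difference = 364.668 − 354.00 = 10.67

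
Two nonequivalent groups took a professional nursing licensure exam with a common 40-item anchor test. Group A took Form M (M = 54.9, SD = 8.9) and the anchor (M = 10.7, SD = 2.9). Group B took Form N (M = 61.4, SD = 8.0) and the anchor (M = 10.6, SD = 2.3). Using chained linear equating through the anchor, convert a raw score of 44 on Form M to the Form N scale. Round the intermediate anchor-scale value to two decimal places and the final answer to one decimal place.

Form M → anchor (Group A): v = (2.9/8.9)(44 − 54.9) + 10.7 = 7.15
anchor → Form N (Group B): y = (8.0/2.3)(7.15 − 10.6) + 61.4 = 49.4

49.4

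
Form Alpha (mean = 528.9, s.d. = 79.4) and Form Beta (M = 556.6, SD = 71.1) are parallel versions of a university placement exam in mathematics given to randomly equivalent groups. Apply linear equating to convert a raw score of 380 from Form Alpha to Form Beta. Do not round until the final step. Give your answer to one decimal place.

Linear equating: y = (SD_Y/SD_X)(x − M_X) + M_Y
y = (71.1/79.4)(380 − 528.9) + 556.6
y = 0.895466 × -148.9 + 556.6 = -133.3349 + 556.6 = 423.3

423.3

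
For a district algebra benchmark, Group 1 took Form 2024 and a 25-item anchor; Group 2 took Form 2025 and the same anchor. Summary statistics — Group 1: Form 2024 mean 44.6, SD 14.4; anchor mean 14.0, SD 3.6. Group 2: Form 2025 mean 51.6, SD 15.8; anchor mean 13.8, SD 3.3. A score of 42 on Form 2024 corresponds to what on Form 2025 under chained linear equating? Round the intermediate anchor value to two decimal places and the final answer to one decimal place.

49.4

Form 2024 → anchor (Group 1): v = (3.6/14.4)(42 − 44.6) + 14.0 = 13.35
anchor → Form 2025 (Group 2): y = (15.8/3.3)(13.35 − 13.8) + 51.6 = 49.4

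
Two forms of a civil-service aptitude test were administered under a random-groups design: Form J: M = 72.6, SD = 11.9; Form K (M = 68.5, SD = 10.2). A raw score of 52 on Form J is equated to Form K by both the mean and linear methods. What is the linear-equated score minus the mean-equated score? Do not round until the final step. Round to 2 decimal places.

Mean-equated: 52 + (68.5 − 72.6) = 47.90
Linear-equated: (10.2/11.9)(52 − 72.6) + 68.5 = 50.843
Difference = 50.843 − 47.90 = 2.94

2.94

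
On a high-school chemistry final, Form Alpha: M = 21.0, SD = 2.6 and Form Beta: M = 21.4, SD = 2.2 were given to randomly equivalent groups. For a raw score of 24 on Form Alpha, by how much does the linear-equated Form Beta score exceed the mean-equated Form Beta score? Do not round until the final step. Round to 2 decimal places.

Mean-equated: 24 + (21.4 − 21.0) = 24.40
Linear-equated: (2.2/2.6)(24 − 21.0) + 21.4 = 23.938
Difference = 23.938 − 24.40 = -0.46

-0.46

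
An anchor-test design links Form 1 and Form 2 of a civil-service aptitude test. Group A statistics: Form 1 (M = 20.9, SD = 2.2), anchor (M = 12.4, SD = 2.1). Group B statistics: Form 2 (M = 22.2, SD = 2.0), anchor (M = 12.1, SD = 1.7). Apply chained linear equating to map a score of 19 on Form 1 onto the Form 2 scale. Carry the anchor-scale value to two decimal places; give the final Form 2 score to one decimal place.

Form 1 → anchor (Group A): v = (2.1/2.2)(19 − 20.9) + 12.4 = 10.59
anchor → Form 2 (Group B): y = (2.0/1.7)(10.59 − 12.1) + 22.2 = 20.4

20.4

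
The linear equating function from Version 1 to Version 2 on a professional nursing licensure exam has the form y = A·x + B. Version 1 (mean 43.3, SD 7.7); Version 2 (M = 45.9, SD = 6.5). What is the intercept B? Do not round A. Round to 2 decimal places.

A = SD_Y / SD_X = 6.5 / 7.7 = 0.844156
B = M_Y − A·M_X = 45.9 − 0.844156 × 43.3 = 9.35

9.35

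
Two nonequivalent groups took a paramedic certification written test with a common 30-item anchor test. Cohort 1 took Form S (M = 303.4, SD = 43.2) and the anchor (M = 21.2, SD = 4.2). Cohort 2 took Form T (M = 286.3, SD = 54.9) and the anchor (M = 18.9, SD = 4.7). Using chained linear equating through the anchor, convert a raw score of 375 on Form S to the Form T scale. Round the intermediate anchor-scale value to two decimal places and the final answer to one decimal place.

394.5

Form S → anchor (Cohort 1): v = (4.2/43.2)(375 − 303.4) + 21.2 = 28.16
anchor → Form T (Cohort 2): y = (54.9/4.7)(28.16 − 18.9) + 286.3 = 394.5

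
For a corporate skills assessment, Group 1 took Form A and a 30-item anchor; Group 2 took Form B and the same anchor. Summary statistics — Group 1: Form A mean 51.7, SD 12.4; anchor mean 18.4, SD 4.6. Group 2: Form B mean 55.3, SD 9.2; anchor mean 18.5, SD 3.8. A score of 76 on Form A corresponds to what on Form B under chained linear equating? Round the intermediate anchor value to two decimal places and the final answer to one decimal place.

Form A → anchor (Group 1): v = (4.6/12.4)(76 − 51.7) + 18.4 = 27.41
anchor → Form B (Group 2): y = (9.2/3.8)(27.41 − 18.5) + 55.3 = 76.9

76.9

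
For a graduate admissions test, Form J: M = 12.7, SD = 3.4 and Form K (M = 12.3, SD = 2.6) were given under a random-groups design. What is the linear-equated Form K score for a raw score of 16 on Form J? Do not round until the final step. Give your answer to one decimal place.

Linear equating: y = (SD_Y/SD_X)(x − M_X) + M_Y
y = (2.6/3.4)(16 − 12.7) + 12.3
y = 0.764706 × 3.3 + 12.3 = 2.5235 + 12.3 = 14.8

14.8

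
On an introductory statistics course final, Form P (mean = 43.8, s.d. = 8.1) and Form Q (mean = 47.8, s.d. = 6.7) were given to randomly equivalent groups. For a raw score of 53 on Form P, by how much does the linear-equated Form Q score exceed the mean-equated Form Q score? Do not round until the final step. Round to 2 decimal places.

Mean-equated: 53 + (47.8 − 43.8) = 57.00
Linear-equated: (6.7/8.1)(53 − 43.8) + 47.8 = 55.410
Difference = 55.410 − 57.00 = -1.59

-1.59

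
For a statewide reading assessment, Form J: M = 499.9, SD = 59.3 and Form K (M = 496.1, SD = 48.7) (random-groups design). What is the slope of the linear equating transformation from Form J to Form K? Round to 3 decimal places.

0.821

A = SD_Y / SD_X = 48.7 / 59.3 = 0.821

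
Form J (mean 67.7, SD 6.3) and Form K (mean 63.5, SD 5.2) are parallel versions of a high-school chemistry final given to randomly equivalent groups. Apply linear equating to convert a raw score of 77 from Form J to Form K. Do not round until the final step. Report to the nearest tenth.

71.2

Linear equating: y = (SD_Y/SD_X)(x − M_X) + M_Y
y = (5.2/6.3)(77 − 67.7) + 63.5
y = 0.825397 × 9.3 + 63.5 = 7.6762 + 63.5 = 71.2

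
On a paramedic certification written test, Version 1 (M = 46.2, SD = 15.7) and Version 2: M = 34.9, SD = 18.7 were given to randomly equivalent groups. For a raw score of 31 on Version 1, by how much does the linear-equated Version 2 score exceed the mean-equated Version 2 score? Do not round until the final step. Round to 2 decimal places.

-2.90

Mean-equated: 31 + (34.9 − 46.2) = 19.70
Linear-equated: (18.7/15.7)(31 − 46.2) + 34.9 = 16.796
Difference = 16.796 − 19.70 = -2.90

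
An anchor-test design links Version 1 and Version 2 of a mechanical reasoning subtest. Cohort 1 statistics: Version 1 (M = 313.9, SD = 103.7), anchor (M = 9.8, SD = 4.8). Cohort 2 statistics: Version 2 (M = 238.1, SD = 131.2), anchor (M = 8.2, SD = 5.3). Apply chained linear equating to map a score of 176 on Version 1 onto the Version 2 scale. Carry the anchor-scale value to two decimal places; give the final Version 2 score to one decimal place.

119.8

Version 1 → anchor (Cohort 1): v = (4.8/103.7)(176 − 313.9) + 9.8 = 3.42
anchor → Version 2 (Cohort 2): y = (131.2/5.3)(3.42 − 8.2) + 238.1 = 119.8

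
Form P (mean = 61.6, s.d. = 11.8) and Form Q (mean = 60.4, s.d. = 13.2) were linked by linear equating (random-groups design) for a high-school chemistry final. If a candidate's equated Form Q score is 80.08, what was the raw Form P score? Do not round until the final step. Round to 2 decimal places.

Invert y = (SD_Y/SD_X)(x − M_X) + M_Y:
x = (SD_X/SD_Y)(y − M_Y) + M_X = (11.8/13.2)(80.08 − 60.4) + 61.6
x = 0.893939 × 19.680 + 61.6 = 79.19

79.19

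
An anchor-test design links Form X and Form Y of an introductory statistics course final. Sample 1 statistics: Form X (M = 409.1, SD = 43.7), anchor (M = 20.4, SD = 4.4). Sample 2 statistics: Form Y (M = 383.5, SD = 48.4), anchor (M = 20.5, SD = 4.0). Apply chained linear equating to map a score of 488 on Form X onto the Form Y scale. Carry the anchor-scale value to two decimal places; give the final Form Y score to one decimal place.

478.4

Form X → anchor (Sample 1): v = (4.4/43.7)(488 − 409.1) + 20.4 = 28.34
anchor → Form Y (Sample 2): y = (48.4/4.0)(28.34 − 20.5) + 383.5 = 478.4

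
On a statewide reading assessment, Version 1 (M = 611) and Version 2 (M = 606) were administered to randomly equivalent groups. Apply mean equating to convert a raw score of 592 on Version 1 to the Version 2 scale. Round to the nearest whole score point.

587

Mean equating: y = x + (M_Y − M_X) = 592 + (606 − 611) = 587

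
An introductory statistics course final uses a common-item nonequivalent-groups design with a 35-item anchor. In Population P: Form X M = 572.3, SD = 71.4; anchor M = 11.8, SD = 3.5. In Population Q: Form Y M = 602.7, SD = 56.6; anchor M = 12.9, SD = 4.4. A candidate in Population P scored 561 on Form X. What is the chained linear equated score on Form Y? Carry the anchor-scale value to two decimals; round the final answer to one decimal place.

581.5

Form X → anchor (Population P): v = (3.5/71.4)(561 − 572.3) + 11.8 = 11.25
anchor → Form Y (Population Q): y = (56.6/4.4)(11.25 − 12.9) + 602.7 = 581.5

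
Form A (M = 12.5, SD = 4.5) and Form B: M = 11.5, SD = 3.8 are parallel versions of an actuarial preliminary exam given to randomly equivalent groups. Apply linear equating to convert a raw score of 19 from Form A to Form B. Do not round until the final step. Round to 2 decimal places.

Linear equating: y = (SD_Y/SD_X)(x − M_X) + M_Y
y = (3.8/4.5)(19 − 12.5) + 11.5
y = 0.844444 × 6.5 + 11.5 = 5.4889 + 11.5 = 16.99

16.99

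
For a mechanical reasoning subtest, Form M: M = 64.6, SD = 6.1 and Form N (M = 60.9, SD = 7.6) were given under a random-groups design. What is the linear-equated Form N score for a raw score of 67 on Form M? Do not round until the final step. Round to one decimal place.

Linear equating: y = (SD_Y/SD_X)(x − M_X) + M_Y
y = (7.6/6.1)(67 − 64.6) + 60.9
y = 1.245902 × 2.4 + 60.9 = 2.9902 + 60.9 = 63.9

63.9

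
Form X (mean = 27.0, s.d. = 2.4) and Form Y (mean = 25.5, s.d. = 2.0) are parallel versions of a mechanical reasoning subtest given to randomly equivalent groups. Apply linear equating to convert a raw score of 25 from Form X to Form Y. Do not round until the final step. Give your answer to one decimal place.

Linear equating: y = (SD_Y/SD_X)(x − M_X) + M_Y
y = (2.0/2.4)(25 − 27.0) + 25.5
y = 0.833333 × -2.0 + 25.5 = -1.6667 + 25.5 = 23.8

23.8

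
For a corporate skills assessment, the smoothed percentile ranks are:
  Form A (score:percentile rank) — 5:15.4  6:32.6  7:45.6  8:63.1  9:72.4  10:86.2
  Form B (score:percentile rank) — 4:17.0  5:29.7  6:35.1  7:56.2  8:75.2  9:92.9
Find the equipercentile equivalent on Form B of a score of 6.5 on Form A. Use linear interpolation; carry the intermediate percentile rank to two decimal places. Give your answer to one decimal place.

6.2

PR of 6.5 on Form A: 32.6 + (6.5 − 6)/(7 − 6) × (45.6 − 32.6) = 39.10
On Form B, PR 39.10 falls between score 6 (PR 35.1) and 7 (PR 56.2).
Interpolate: 6 + (39.10 − 35.1)/(56.2 − 35.1) × (7 − 6) = 6.2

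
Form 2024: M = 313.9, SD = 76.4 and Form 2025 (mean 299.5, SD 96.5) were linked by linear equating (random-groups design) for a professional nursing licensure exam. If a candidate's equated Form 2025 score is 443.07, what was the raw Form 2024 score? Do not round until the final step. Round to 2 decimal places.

Invert y = (SD_Y/SD_X)(x − M_X) + M_Y:
x = (SD_X/SD_Y)(y − M_Y) + M_X = (76.4/96.5)(443.07 − 299.5) + 313.9
x = 0.791710 × 143.570 + 313.9 = 427.57

427.57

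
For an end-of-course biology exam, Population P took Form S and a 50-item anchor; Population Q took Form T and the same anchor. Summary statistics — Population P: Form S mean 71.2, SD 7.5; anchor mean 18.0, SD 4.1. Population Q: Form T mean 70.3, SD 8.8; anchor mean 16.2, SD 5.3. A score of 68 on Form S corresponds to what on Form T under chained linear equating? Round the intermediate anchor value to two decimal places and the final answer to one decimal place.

70.4

Form S → anchor (Population P): v = (4.1/7.5)(68 − 71.2) + 18.0 = 16.25
anchor → Form T (Population Q): y = (8.8/5.3)(16.25 − 16.2) + 70.3 = 70.4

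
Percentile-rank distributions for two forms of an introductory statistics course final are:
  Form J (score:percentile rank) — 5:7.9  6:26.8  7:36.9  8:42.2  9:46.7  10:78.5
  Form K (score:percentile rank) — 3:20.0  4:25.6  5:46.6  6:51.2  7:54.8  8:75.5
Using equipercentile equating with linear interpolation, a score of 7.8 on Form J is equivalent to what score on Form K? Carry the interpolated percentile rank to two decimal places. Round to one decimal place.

4.7

PR of 7.8 on Form J: 36.9 + (7.8 − 7)/(8 − 7) × (42.2 − 36.9) = 41.14
On Form K, PR 41.14 falls between score 4 (PR 25.6) and 5 (PR 46.6).
Interpolate: 4 + (41.14 − 25.6)/(46.6 − 25.6) × (5 − 4) = 4.7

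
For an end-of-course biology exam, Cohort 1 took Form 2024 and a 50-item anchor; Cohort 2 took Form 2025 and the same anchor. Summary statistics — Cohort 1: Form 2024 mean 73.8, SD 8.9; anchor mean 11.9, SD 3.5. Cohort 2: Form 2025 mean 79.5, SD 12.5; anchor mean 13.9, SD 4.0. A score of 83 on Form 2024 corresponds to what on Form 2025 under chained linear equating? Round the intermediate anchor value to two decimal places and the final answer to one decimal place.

84.6

Form 2024 → anchor (Cohort 1): v = (3.5/8.9)(83 − 73.8) + 11.9 = 15.52
anchor → Form 2025 (Cohort 2): y = (12.5/4.0)(15.52 − 13.9) + 79.5 = 84.6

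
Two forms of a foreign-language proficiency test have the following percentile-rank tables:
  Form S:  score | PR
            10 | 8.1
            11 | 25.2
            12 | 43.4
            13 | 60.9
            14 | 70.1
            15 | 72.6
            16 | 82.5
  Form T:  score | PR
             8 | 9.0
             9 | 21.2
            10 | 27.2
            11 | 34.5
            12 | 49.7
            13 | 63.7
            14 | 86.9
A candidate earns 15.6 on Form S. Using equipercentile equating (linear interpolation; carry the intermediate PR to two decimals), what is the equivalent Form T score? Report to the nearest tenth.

PR of 15.6 on Form S: 72.6 + (15.6 − 15)/(16 − 15) × (82.5 − 72.6) = 78.54
On Form T, PR 78.54 falls between score 13 (PR 63.7) and 14 (PR 86.9).
Interpolate: 13 + (78.54 − 63.7)/(86.9 − 63.7) × (14 − 13) = 13.6

13.6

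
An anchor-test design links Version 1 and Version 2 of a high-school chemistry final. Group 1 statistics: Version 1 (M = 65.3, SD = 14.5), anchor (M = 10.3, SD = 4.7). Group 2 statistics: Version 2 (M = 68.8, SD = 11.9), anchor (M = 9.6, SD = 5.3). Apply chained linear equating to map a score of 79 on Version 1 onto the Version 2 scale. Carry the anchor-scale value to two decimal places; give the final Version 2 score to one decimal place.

Version 1 → anchor (Group 1): v = (4.7/14.5)(79 − 65.3) + 10.3 = 14.74
anchor → Version 2 (Group 2): y = (11.9/5.3)(14.74 − 9.6) + 68.8 = 80.3

80.3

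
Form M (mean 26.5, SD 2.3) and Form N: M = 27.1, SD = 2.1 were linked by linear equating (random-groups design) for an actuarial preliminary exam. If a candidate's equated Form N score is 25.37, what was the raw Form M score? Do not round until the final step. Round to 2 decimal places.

Invert y = (SD_Y/SD_X)(x − M_X) + M_Y:
x = (SD_X/SD_Y)(y − M_Y) + M_X = (2.3/2.1)(25.37 − 27.1) + 26.5
x = 1.095238 × -1.730 + 26.5 = 24.61

24.61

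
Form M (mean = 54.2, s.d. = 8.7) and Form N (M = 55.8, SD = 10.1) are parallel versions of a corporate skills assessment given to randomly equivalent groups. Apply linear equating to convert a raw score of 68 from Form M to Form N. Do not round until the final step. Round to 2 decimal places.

Linear equating: y = (SD_Y/SD_X)(x − M_X) + M_Y
y = (10.1/8.7)(68 − 54.2) + 55.8
y = 1.160920 × 13.8 + 55.8 = 16.0207 + 55.8 = 71.82

71.82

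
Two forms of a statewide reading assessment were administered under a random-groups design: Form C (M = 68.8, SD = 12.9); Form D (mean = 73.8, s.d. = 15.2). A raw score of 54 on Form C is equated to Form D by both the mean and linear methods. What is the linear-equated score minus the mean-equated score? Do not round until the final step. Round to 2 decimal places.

-2.64

Mean-equated: 54 + (73.8 − 68.8) = 59.00
Linear-equated: (15.2/12.9)(54 − 68.8) + 73.8 = 56.361
Difference = 56.361 − 59.00 = -2.64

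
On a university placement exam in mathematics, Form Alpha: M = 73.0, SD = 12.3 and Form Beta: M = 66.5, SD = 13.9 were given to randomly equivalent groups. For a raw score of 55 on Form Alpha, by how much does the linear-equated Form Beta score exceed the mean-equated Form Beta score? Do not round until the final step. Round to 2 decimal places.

Mean-equated: 55 + (66.5 − 73.0) = 48.50
Linear-equated: (13.9/12.3)(55 − 73.0) + 66.5 = 46.159
Difference = 46.159 − 48.50 = -2.34

-2.34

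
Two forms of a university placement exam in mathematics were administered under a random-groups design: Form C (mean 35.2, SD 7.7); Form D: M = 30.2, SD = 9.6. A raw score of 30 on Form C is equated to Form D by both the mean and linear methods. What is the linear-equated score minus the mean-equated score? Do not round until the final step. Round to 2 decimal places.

-1.28

Mean-equated: 30 + (30.2 − 35.2) = 25.00
Linear-equated: (9.6/7.7)(30 − 35.2) + 30.2 = 23.717
Difference = 23.717 − 25.00 = -1.28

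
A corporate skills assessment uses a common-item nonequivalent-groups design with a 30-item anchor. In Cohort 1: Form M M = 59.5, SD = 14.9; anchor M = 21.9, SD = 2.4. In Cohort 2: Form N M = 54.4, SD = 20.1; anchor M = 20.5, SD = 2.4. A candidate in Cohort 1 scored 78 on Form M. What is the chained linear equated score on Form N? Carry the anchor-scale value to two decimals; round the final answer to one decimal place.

Form M → anchor (Cohort 1): v = (2.4/14.9)(78 − 59.5) + 21.9 = 24.88
anchor → Form N (Cohort 2): y = (20.1/2.4)(24.88 − 20.5) + 54.4 = 91.1

91.1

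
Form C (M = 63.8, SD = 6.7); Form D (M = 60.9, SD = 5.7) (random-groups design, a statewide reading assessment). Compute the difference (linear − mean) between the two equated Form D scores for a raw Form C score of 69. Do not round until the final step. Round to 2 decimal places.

-0.78

Mean-equated: 69 + (60.9 − 63.8) = 66.10
Linear-equated: (5.7/6.7)(69 − 63.8) + 60.9 = 65.324
Difference = 65.324 − 66.10 = -0.78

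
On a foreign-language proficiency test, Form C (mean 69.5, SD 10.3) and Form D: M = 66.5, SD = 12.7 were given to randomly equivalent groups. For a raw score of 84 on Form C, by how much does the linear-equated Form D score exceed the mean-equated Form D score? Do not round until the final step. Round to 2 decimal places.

Mean-equated: 84 + (66.5 − 69.5) = 81.00
Linear-equated: (12.7/10.3)(84 − 69.5) + 66.5 = 84.379
Difference = 84.379 − 81.00 = 3.38

3.38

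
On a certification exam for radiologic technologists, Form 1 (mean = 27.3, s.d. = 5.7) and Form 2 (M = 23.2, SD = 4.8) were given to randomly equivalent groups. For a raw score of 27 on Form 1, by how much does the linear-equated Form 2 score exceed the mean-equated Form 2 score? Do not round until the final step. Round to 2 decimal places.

Mean-equated: 27 + (23.2 − 27.3) = 22.90
Linear-equated: (4.8/5.7)(27 − 27.3) + 23.2 = 22.947
Difference = 22.947 − 22.90 = 0.05

0.05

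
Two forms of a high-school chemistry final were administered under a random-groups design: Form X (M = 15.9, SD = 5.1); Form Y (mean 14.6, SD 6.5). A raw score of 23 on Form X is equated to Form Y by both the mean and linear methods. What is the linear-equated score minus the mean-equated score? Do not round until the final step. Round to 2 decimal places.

1.95

Mean-equated: 23 + (14.6 − 15.9) = 21.70
Linear-equated: (6.5/5.1)(23 − 15.9) + 14.6 = 23.649
Difference = 23.649 − 21.70 = 1.95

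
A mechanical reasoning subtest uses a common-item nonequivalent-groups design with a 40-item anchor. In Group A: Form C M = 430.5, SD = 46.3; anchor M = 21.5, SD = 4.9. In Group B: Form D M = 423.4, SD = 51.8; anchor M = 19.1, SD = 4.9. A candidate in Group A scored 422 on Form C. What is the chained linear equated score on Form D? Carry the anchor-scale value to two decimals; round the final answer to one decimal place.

Form C → anchor (Group A): v = (4.9/46.3)(422 − 430.5) + 21.5 = 20.60
anchor → Form D (Group B): y = (51.8/4.9)(20.60 − 19.1) + 423.4 = 439.3

439.3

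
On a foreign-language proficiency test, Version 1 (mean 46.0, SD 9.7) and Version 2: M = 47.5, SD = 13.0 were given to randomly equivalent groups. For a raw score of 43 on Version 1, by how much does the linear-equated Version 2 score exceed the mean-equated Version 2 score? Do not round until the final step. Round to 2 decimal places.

Mean-equated: 43 + (47.5 − 46.0) = 44.50
Linear-equated: (13.0/9.7)(43 − 46.0) + 47.5 = 43.479
Difference = 43.479 − 44.50 = -1.02

-1.02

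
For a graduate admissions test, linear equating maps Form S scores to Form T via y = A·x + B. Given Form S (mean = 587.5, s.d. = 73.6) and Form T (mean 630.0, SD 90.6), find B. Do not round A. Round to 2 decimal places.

A = SD_Y / SD_X = 90.6 / 73.6 = 1.230978
B = M_Y − A·M_X = 630.0 − 1.230978 × 587.5 = -93.20

-93.20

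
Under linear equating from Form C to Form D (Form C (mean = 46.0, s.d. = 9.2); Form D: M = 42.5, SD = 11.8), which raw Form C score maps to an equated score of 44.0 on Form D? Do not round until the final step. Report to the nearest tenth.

47.2

Invert y = (SD_Y/SD_X)(x − M_X) + M_Y:
x = (SD_X/SD_Y)(y − M_Y) + M_X = (9.2/11.8)(44.0 − 42.5) + 46.0
x = 0.779661 × 1.500 + 46.0 = 47.2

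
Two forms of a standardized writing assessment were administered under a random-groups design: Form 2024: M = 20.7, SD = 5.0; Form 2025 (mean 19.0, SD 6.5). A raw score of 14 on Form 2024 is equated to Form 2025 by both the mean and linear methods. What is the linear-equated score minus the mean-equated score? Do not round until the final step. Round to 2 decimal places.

Mean-equated: 14 + (19.0 − 20.7) = 12.30
Linear-equated: (6.5/5.0)(14 − 20.7) + 19.0 = 10.290
Difference = 10.290 − 12.30 = -2.01

-2.01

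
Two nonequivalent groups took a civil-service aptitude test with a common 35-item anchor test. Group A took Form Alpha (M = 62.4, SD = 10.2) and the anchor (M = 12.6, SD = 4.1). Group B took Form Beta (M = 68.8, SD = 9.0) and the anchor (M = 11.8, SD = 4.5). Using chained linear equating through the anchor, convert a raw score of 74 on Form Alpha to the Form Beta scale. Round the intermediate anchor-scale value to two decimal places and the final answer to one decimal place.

79.7

Form Alpha → anchor (Group A): v = (4.1/10.2)(74 − 62.4) + 12.6 = 17.26
anchor → Form Beta (Group B): y = (9.0/4.5)(17.26 − 11.8) + 68.8 = 79.7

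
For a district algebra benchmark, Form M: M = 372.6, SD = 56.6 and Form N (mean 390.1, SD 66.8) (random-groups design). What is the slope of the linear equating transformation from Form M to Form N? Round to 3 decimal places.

1.180

A = SD_Y / SD_X = 66.8 / 56.6 = 1.180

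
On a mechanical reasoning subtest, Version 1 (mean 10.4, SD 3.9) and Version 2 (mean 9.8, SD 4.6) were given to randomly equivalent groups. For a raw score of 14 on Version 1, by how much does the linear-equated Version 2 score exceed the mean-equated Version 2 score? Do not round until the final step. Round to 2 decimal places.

Mean-equated: 14 + (9.8 − 10.4) = 13.40
Linear-equated: (4.6/3.9)(14 − 10.4) + 9.8 = 14.046
Difference = 14.046 − 13.40 = 0.65

0.65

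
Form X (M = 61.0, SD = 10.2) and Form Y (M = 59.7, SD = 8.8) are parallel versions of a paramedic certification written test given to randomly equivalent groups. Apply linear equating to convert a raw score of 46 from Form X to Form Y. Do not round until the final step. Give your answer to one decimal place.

46.8

Linear equating: y = (SD_Y/SD_X)(x − M_X) + M_Y
y = (8.8/10.2)(46 − 61.0) + 59.7
y = 0.862745 × -15.0 + 59.7 = -12.9412 + 59.7 = 46.8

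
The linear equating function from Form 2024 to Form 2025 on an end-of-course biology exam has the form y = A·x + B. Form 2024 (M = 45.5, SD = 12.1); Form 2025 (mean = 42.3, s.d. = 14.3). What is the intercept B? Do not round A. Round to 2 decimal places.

-11.47

A = SD_Y / SD_X = 14.3 / 12.1 = 1.181818
B = M_Y − A·M_X = 42.3 − 1.181818 × 45.5 = -11.47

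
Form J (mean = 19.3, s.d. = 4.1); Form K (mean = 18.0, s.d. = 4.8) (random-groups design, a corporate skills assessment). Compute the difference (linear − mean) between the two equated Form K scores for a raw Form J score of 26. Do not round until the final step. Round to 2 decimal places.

Mean-equated: 26 + (18.0 − 19.3) = 24.70
Linear-equated: (4.8/4.1)(26 − 19.3) + 18.0 = 25.844
Difference = 25.844 − 24.70 = 1.14

1.14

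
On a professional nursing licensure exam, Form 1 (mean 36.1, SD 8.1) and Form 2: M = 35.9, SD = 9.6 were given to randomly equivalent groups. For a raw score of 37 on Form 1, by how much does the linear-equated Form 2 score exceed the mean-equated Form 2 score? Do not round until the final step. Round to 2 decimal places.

Mean-equated: 37 + (35.9 − 36.1) = 36.80
Linear-equated: (9.6/8.1)(37 − 36.1) + 35.9 = 36.967
Difference = 36.967 − 36.80 = 0.17

0.17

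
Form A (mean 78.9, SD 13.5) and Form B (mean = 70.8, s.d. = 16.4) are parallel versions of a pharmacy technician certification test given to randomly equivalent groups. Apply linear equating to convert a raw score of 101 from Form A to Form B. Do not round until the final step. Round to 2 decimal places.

Linear equating: y = (SD_Y/SD_X)(x − M_X) + M_Y
y = (16.4/13.5)(101 − 78.9) + 70.8
y = 1.214815 × 22.1 + 70.8 = 26.8474 + 70.8 = 97.65

97.65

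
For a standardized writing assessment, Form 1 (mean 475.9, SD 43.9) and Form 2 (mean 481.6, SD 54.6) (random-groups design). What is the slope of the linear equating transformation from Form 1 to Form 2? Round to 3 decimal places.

A = SD_Y / SD_X = 54.6 / 43.9 = 1.244

1.244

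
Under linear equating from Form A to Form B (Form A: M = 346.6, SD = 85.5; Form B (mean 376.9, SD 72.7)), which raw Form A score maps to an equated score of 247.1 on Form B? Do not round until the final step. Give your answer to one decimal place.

193.9

Invert y = (SD_Y/SD_X)(x − M_X) + M_Y:
x = (SD_X/SD_Y)(y − M_Y) + M_X = (85.5/72.7)(247.1 − 376.9) + 346.6
x = 1.176066 × -129.800 + 346.6 = 193.9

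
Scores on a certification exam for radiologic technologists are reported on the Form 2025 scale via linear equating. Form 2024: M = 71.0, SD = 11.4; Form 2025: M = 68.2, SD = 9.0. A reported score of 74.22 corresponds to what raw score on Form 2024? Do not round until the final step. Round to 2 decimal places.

Invert y = (SD_Y/SD_X)(x − M_X) + M_Y:
x = (SD_X/SD_Y)(y − M_Y) + M_X = (11.4/9.0)(74.22 − 68.2) + 71.0
x = 1.266667 × 6.020 + 71.0 = 78.63

78.63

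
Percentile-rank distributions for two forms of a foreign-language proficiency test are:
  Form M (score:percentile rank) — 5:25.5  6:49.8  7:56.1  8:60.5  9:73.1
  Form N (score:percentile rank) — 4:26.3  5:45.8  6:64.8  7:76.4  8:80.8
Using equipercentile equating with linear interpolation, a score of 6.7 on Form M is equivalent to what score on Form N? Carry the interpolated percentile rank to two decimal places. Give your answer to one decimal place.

PR of 6.7 on Form M: 49.8 + (6.7 − 6)/(7 − 6) × (56.1 − 49.8) = 54.21
On Form N, PR 54.21 falls between score 5 (PR 45.8) and 6 (PR 64.8).
Interpolate: 5 + (54.21 − 45.8)/(64.8 − 45.8) × (6 − 5) = 5.4

5.4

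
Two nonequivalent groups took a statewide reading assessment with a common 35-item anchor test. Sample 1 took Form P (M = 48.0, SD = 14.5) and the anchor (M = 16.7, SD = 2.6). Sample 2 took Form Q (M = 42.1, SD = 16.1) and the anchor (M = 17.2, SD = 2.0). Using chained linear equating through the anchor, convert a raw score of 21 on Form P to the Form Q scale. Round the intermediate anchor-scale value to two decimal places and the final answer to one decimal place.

Form P → anchor (Sample 1): v = (2.6/14.5)(21 − 48.0) + 16.7 = 11.86
anchor → Form Q (Sample 2): y = (16.1/2.0)(11.86 − 17.2) + 42.1 = -0.9

-0.9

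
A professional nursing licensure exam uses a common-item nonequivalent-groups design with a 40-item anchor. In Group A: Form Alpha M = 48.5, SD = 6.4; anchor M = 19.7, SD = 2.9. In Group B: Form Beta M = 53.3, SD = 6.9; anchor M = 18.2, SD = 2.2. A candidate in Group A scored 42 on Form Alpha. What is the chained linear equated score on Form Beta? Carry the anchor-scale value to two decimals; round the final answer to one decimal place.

Form Alpha → anchor (Group A): v = (2.9/6.4)(42 − 48.5) + 19.7 = 16.75
anchor → Form Beta (Group B): y = (6.9/2.2)(16.75 − 18.2) + 53.3 = 48.8

48.8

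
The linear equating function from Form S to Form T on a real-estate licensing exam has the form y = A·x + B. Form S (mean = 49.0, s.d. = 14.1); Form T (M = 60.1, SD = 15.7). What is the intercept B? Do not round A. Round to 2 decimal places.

5.54

A = SD_Y / SD_X = 15.7 / 14.1 = 1.113475
B = M_Y − A·M_X = 60.1 − 1.113475 × 49.0 = 5.54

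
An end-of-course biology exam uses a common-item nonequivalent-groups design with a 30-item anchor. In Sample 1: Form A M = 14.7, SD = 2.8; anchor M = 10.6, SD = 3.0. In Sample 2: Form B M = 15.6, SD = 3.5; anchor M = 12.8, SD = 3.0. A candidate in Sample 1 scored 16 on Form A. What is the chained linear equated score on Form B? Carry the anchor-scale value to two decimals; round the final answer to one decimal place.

Form A → anchor (Sample 1): v = (3.0/2.8)(16 − 14.7) + 10.6 = 11.99
anchor → Form B (Sample 2): y = (3.5/3.0)(11.99 − 12.8) + 15.6 = 14.7

14.7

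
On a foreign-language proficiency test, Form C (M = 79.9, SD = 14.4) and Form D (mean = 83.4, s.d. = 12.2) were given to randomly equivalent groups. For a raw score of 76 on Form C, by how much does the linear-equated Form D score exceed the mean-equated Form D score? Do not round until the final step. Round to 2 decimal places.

0.60

Mean-equated: 76 + (83.4 − 79.9) = 79.50
Linear-equated: (12.2/14.4)(76 − 79.9) + 83.4 = 80.096
Difference = 80.096 − 79.50 = 0.60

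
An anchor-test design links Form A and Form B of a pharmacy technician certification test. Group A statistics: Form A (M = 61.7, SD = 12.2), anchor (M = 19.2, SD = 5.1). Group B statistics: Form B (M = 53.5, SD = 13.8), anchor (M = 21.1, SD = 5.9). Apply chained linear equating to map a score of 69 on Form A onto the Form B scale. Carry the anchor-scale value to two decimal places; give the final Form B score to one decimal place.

Form A → anchor (Group A): v = (5.1/12.2)(69 − 61.7) + 19.2 = 22.25
anchor → Form B (Group B): y = (13.8/5.9)(22.25 − 21.1) + 53.5 = 56.2

56.2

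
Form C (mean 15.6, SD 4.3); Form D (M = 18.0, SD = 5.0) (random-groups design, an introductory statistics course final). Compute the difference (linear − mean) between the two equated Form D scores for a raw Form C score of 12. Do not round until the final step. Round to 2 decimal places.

-0.59

Mean-equated: 12 + (18.0 − 15.6) = 14.40
Linear-equated: (5.0/4.3)(12 − 15.6) + 18.0 = 13.814
Difference = 13.814 − 14.40 = -0.59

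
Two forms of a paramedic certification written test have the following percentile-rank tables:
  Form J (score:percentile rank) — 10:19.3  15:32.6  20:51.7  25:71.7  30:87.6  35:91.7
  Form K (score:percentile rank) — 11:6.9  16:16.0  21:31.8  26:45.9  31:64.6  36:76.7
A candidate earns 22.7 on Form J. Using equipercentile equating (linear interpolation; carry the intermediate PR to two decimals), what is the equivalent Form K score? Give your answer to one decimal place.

30.4

PR of 22.7 on Form J: 51.7 + (22.7 − 20)/(25 − 20) × (71.7 − 51.7) = 62.50
On Form K, PR 62.50 falls between score 26 (PR 45.9) and 31 (PR 64.6).
Interpolate: 26 + (62.50 − 45.9)/(64.6 − 45.9) × (31 − 26) = 30.4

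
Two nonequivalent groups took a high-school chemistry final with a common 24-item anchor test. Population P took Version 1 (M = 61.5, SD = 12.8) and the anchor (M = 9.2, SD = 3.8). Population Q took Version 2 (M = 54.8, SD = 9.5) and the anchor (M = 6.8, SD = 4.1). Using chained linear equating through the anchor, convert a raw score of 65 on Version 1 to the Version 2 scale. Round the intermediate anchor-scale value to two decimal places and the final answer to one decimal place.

Version 1 → anchor (Population P): v = (3.8/12.8)(65 − 61.5) + 9.2 = 10.24
anchor → Version 2 (Population Q): y = (9.5/4.1)(10.24 − 6.8) + 54.8 = 62.8

62.8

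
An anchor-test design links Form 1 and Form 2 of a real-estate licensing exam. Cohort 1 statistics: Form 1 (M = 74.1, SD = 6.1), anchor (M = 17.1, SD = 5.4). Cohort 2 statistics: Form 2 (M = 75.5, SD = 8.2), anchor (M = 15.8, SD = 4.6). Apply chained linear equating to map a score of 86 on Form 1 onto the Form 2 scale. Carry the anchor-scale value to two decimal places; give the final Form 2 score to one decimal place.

Form 1 → anchor (Cohort 1): v = (5.4/6.1)(86 − 74.1) + 17.1 = 27.63
anchor → Form 2 (Cohort 2): y = (8.2/4.6)(27.63 − 15.8) + 75.5 = 96.6

96.6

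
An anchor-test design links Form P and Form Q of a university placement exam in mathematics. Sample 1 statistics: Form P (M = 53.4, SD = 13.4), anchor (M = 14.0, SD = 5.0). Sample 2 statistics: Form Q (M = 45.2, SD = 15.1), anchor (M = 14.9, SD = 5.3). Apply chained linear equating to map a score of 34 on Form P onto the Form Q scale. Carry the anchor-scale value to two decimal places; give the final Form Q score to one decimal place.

22.0

Form P → anchor (Sample 1): v = (5.0/13.4)(34 − 53.4) + 14.0 = 6.76
anchor → Form Q (Sample 2): y = (15.1/5.3)(6.76 − 14.9) + 45.2 = 22.0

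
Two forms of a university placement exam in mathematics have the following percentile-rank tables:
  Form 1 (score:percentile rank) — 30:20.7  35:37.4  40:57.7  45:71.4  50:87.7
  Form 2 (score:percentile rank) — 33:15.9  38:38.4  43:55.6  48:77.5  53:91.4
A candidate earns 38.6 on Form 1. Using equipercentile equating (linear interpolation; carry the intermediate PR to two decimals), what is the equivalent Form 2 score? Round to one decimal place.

42.0

PR of 38.6 on Form 1: 37.4 + (38.6 − 35)/(40 − 35) × (57.7 − 37.4) = 52.02
On Form 2, PR 52.02 falls between score 38 (PR 38.4) and 43 (PR 55.6).
Interpolate: 38 + (52.02 − 38.4)/(55.6 − 38.4) × (43 − 38) = 42.0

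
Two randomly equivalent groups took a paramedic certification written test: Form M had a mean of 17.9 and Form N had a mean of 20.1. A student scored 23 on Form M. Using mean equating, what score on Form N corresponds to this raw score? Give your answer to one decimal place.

Mean equating: y = x + (M_Y − M_X) = 23 + (20.1 − 17.9) = 25.2

25.2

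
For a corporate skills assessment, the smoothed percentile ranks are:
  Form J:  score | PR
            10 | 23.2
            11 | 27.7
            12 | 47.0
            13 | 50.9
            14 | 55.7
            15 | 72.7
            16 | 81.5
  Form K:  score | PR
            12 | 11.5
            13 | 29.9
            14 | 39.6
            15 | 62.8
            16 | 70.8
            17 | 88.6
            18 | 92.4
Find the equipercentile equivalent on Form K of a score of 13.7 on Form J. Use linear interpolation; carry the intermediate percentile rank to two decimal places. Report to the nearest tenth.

14.6

PR of 13.7 on Form J: 50.9 + (13.7 − 13)/(14 − 13) × (55.7 − 50.9) = 54.26
On Form K, PR 54.26 falls between score 14 (PR 39.6) and 15 (PR 62.8).
Interpolate: 14 + (54.26 − 39.6)/(62.8 − 39.6) × (15 − 14) = 14.6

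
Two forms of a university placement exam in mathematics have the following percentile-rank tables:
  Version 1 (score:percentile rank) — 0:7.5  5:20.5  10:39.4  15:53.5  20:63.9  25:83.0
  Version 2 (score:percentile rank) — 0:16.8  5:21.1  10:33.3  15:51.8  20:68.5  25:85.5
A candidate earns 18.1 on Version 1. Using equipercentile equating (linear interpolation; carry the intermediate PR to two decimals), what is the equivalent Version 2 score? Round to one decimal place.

17.4

PR of 18.1 on Version 1: 53.5 + (18.1 − 15)/(20 − 15) × (63.9 − 53.5) = 59.95
On Version 2, PR 59.95 falls between score 15 (PR 51.8) and 20 (PR 68.5).
Interpolate: 15 + (59.95 − 51.8)/(68.5 − 51.8) × (20 − 15) = 17.4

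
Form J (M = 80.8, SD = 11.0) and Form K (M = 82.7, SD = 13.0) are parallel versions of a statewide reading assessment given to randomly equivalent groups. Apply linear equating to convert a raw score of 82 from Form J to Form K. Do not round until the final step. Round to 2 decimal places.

84.12

Linear equating: y = (SD_Y/SD_X)(x − M_X) + M_Y
y = (13.0/11.0)(82 − 80.8) + 82.7
y = 1.181818 × 1.2 + 82.7 = 1.4182 + 82.7 = 84.12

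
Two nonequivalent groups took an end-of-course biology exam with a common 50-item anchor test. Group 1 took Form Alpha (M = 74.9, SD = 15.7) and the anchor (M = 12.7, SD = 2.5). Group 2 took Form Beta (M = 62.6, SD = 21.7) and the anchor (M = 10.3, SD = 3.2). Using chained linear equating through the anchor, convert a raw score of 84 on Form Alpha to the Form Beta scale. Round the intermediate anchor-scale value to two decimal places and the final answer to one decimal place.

Form Alpha → anchor (Group 1): v = (2.5/15.7)(84 − 74.9) + 12.7 = 14.15
anchor → Form Beta (Group 2): y = (21.7/3.2)(14.15 − 10.3) + 62.6 = 88.7

88.7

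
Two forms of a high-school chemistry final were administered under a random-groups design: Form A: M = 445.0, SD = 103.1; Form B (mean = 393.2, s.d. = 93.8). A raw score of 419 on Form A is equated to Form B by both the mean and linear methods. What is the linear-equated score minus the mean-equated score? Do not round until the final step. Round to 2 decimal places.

Mean-equated: 419 + (393.2 − 445.0) = 367.20
Linear-equated: (93.8/103.1)(419 − 445.0) + 393.2 = 369.545
Difference = 369.545 − 367.20 = 2.35

2.35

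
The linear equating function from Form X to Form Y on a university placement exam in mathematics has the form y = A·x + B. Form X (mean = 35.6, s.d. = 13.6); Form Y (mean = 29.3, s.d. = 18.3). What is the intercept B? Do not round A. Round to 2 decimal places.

A = SD_Y / SD_X = 18.3 / 13.6 = 1.345588
B = M_Y − A·M_X = 29.3 − 1.345588 × 35.6 = -18.60

-18.60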